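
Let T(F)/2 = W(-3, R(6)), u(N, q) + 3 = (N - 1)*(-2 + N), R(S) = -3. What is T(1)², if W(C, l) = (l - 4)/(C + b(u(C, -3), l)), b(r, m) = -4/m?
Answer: 1764/25 ≈ 70.560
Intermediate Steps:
u(N, q) = -3 + (-1 + N)*(-2 + N) (u(N, q) = -3 + (N - 1)*(-2 + N) = -3 + (-1 + N)*(-2 + N))
W(C, l) = (-4 + l)/(C - 4/l) (W(C, l) = (l - 4)/(C - 4/l) = (-4 + l)/(C - 4/l))
T(F) = 42/5 (T(F) = 2*(-3*(-4 - 3)/(-4 - 3*(-3))) = 2*(-3*(-7)/(-4 + 9)) = 2*(-3*(-7)/5) = 2*(-3*⅕*(-7)) = 2*(21/5) = 42/5)
T(1)² = (42/5)² = 1764/25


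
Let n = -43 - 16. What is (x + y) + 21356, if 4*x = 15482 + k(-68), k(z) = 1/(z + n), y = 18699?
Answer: 22314153/508 ≈ 43926.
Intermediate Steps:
n = -59
k(z) = 1/(-59 + z) (k(z) = 1/(z - 59) = 1/(-59 + z))
x = 1966213/508 (x = (15482 + 1/(-59 - 68))/4 = (15482 + 1/(-127))/4 = (15482 - 1/127)/4 = (¼)*(1966213/127) = 1966213/508 ≈ 3870.5)
(x + y) + 21356 = (1966213/508 + 18699) + 21356 = 11465305/508 + 21356 = 22314153/508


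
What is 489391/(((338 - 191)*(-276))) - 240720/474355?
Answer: -141056303/11221884 ≈ -12.570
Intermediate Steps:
489391/(((338 - 191)*(-276))) - 240720/474355 = 489391/((147*(-276))) - 240720*1/474355 = 489391/(-40572) - 48144/94871 = 489391*(-1/40572) - 48144/94871 = -69913/5796 - 48144/94871 = -141056303/11221884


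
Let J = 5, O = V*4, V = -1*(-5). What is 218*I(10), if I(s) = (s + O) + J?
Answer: 7630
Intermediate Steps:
V = 5
O = 20 (O = 5*4 = 20)
I(s) = 25 + s (I(s) = (s + 20) + 5 = (20 + s) + 5 = 25 + s)
218*I(10) = 218*(25 + 10) = 218*35 = 7630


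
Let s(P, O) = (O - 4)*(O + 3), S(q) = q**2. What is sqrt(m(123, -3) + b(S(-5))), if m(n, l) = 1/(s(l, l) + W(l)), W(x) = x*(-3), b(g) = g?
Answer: sqrt(226)/3 ≈ 5.0111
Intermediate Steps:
W(x) = -3*x
s(P, O) = (-4 + O)*(3 + O)
m(n, l) = 1/(-12 + l**2 - 4*l) (m(n, l) = 1/((-12 + l**2 - l) - 3*l) = 1/(-12 + l**2 - 4*l))
sqrt(m(123, -3) + b(S(-5))) = sqrt(1/(-12 + (-3)**2 - 4*(-3)) + (-5)**2) = sqrt(1/(-12 + 9 + 12) + 25) = sqrt(1/9 + 25) = sqrt(226/9) = sqrt(226)/3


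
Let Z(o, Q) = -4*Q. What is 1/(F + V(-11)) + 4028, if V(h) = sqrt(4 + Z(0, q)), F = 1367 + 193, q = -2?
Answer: 816874502/202799 - sqrt(3)/1216794 ≈ 4028.0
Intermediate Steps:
F = 1560
V(h) = 2*sqrt(3) (V(h) = sqrt(4 - 4*(-2)) = sqrt(4 + 8) = sqrt(12) = 2*sqrt(3))
1/(F + V(-11)) + 4028 = 1/(1560 + 2*sqrt(3)) + 4028 = 4028 + 1/(1560 + 2*sqrt(3))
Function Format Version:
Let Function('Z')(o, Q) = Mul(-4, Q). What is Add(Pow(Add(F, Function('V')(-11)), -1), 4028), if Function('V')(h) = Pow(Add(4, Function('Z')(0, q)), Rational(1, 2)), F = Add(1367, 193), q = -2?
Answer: Add(Rational(816874502, 202799), Mul(Rational(-1, 1216794), Pow(3, Rational(1, 2)))) ≈ 4028.0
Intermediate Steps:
F = 1560
Function('V')(h) = Mul(2, Pow(3, Rational(1, 2))) (Function('V')(h) = Pow(Add(4, Mul(-4, -2)), Rational(1, 2)) = Pow(Add(4, 8), Rational(1, 2)) = Pow(12, Rational(1, 2)) = Mul(2, Pow(3, Rational(1, 2))))
Add(Pow(Add(F, Function('V')(-11)), -1), 4028) = Add(Pow(Add(1560, Mul(2, Pow(3, Rational(1, 2)))), -1), 4028) = Add(4028, Pow(Add(1560, Mul(2, Pow(3, Rational(1, 2)))), -1))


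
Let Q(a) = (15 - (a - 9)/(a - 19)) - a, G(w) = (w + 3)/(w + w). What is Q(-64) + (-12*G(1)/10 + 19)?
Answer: 39309/415 ≈ 94.720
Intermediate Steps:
G(w) = (3 + w)/(2*w) (G(w) = (3 + w)/((2*w)) = (3 + w)*(1/(2*w)) = (3 + w)/(2*w))
Q(a) = 15 - a - (-9 + a)/(-19 + a) (Q(a) = (15 - (-9 + a)/(-19 + a)) - a = 15 - a - (-9 + a)/(-19 + a))
Q(-64) + (-12*G(1)/10 + 19) = (-276 - 1*(-64)² + 33*(-64))/(-19 - 64) + (-12*(½)*(3 + 1)/1/10 + 19) = (-276 - 1*4096 - 2112)/(-83) + (-12*(½)*1*4/10 + 19) = -(-276 - 4096 - 2112)/83 + (-24/10 + 19) = -1/83*(-6484) + (-12*⅕ + 19) = 6484/83 + (-12/5 + 19) = 6484/83 + 83/5 = 39309/415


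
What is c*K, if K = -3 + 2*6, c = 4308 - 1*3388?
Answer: 8280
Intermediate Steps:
c = 920 (c = 4308 - 3388 = 920)
K = 9 (K = -3 + 12 = 9)
c*K = 920*9 = 8280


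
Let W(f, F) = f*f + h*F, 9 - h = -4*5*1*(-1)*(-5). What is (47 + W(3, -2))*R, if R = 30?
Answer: -4860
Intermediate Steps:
h = 109 (h = 9 - (-4*5*1*(-1))*(-5) = 9 - (-20*(-1))*(-5) = 9 - (-4*(-5))*(-5) = 9 - 20*(-5) = 9 - 1*(-100) = 9 + 100 = 109)
W(f, F) = f**2 + 109*F (W(f, F) = f*f + 109*F = f**2 + 109*F)
(47 + W(3, -2))*R = (47 + (3**2 + 109*(-2)))*30 = (47 + (9 - 218))*30 = (47 - 209)*30 = -162*30 = -4860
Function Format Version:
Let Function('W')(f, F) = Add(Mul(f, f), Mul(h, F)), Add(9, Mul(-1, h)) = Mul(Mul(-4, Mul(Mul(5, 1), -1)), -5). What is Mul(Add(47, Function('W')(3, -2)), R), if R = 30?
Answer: -4860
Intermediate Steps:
h = 109 (h = Add(9, Mul(-1, Mul(Mul(-4, Mul(Mul(5, 1), -1)), -5))) = Add(9, Mul(-1, Mul(Mul(-4, Mul(5, -1)), -5))) = Add(9, Mul(-1, Mul(Mul(-4, -5), -5))) = Add(9, Mul(-1, Mul(20, -5))) = Add(9, Mul(-1, -100)) = Add(9, 100) = 109)
Function('W')(f, F) = Add(Pow(f, 2), Mul(109, F)) (Function('W')(f, F) = Add(Mul(f, f), Mul(109, F)) = Add(Pow(f, 2), Mul(109, F)))
Mul(Add(47, Function('W')(3, -2)), R) = Mul(Add(47, Add(Pow(3, 2), Mul(109, -2))), 30) = Mul(Add(47, Add(9, -218)), 30) = Mul(Add(47, -209), 30) = Mul(-162, 30) = -4860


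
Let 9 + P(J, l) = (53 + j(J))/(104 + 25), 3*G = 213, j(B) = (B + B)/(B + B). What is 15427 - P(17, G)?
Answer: 663730/43 ≈ 15436.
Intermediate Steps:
j(B) = 1 (j(B) = (2*B)/((2*B)) = (2*B)*(1/(2*B)) = 1)
G = 71 (G = (⅓)*213 = 71)
P(J, l) = -369/43 (P(J, l) = -9 + (53 + 1)/(104 + 25) = -9 + 54/129 = -9 + 54*(1/129) = -9 + 18/43 = -369/43)
15427 - P(17, G) = 15427 - 1*(-369/43) = 15427 + 369/43 = 663730/43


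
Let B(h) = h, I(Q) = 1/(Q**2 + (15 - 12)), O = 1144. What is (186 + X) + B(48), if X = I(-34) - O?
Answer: -1054689/1159 ≈ -910.00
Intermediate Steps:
I(Q) = 1/(3 + Q**2) (I(Q) = 1/(Q**2 + 3) = 1/(3 + Q**2))
X = -1325895/1159 (X = 1/(3 + (-34)**2) - 1*1144 = 1/(3 + 1156) - 1144 = 1/1159 - 1144 = -1325895/1159 ≈ -1144.0)
(186 + X) + B(48) = (186 - 1325895/1159) + 48 = -1110321/1159 + 48 = -1054689/1159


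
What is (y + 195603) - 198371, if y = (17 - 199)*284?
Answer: -54456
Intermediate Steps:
y = -51688 (y = -182*284 = -51688)
(y + 195603) - 198371 = (-51688 + 195603) - 198371 = 143915 - 198371 = -54456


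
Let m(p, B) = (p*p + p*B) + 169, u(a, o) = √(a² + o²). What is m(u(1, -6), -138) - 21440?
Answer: -21234 - 138*√37 ≈ -22073.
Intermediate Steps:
m(p, B) = 169 + p² + B*p (m(p, B) = (p² + B*p) + 169 = 169 + p² + B*p)
m(u(1, -6), -138) - 21440 = (169 + (√(1² + (-6)²))² - 138*√(1² + (-6)²)) - 21440 = (169 + (√(1 + 36))² - 138*√(1 + 36)) - 21440 = (169 + (√37)² - 138*√37) - 21440 = (169 + 37 - 138*√37) - 21440 = (206 - 138*√37) - 21440 = -21234 - 138*√37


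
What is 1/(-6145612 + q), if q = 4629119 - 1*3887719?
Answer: -1/5404212 ≈ -1.8504e-7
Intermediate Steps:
q = 741400 (q = 4629119 - 3887719 = 741400)
1/(-6145612 + q) = 1/(-6145612 + 741400) = 1/(-5404212) = -1/5404212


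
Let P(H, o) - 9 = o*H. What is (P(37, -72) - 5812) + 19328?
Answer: 10861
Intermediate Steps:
P(H, o) = 9 + H*o (P(H, o) = 9 + o*H = 9 + H*o)
(P(37, -72) - 5812) + 19328 = ((9 + 37*(-72)) - 5812) + 19328 = ((9 - 2664) - 5812) + 19328 = (-2655 - 5812) + 19328 = -8467 + 19328 = 10861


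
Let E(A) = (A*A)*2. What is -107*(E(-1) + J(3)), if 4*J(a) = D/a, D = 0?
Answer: -214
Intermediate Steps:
J(a) = 0 (J(a) = (0/a)/4 = (1/4)*0 = 0)
E(A) = 2*A**2 (E(A) = A**2*2 = 2*A**2)
-107*(E(-1) + J(3)) = -107*(2*(-1)**2 + 0) = -107*(2*1 + 0) = -107*(2 + 0) = -107*2 = -214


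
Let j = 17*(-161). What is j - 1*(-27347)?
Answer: 24610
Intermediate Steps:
j = -2737
j - 1*(-27347) = -2737 - 1*(-27347) = -2737 + 27347 = 24610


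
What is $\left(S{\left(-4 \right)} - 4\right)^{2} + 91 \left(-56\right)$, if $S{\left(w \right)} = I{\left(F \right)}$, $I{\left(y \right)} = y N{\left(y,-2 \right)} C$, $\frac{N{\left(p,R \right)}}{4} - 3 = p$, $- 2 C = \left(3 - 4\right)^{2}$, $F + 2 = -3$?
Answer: $-4520$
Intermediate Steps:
$F = -5$ ($F = -2 - 3 = -5$)
$C = - \frac{1}{2}$ ($C = - \frac{\left(3 - 4\right)^{2}}{2} = - \frac{\left(-1\right)^{2}}{2} = \left(- \frac{1}{2}\right) 1 = - \frac{1}{2} \approx -0.5$)
$N{\left(p,R \right)} = 12 + 4 p$
$I{\left(y \right)} = - \frac{y \left(12 + 4 y\right)}{2}$ ($I{\left(y \right)} = y \left(12 + 4 y\right) \left(- \frac{1}{2}\right) = - \frac{y \left(12 + 4 y\right)}{2}$)
$S{\left(w \right)} = -20$ ($S{\left(w \right)} = \left(-2\right) \left(-5\right) \left(3 - 5\right) = \left(-2\right) \left(-5\right) \left(-2\right) = -20$)
$\left(S{\left(-4 \right)} - 4\right)^{2} + 91 \left(-56\right) = \left(-20 - 4\right)^{2} + 91 \left(-56\right) = \left(-24\right)^{2} - 5096 = 576 - 5096 = -4520$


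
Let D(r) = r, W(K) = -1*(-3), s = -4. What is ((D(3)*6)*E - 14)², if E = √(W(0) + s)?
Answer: -128 - 504*I ≈ -128.0 - 504.0*I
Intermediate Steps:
W(K) = 3
E = I (E = √(3 - 4) = √(-1) = I ≈ 1.0*I)
((D(3)*6)*E - 14)² = ((3*6)*I - 14)² = (18*I - 14)² = (-14 + 18*I)²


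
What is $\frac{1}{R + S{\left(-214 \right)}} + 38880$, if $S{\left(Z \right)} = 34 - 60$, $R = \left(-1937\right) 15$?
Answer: $\frac{1130669279}{29081} \approx 38880.0$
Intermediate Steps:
$R = -29055$
$S{\left(Z \right)} = -26$
$\frac{1}{R + S{\left(-214 \right)}} + 38880 = \frac{1}{-29055 - 26} + 38880 = \frac{1}{-29081} + 38880 = - \frac{1}{29081} + 38880 = \frac{1130669279}{29081}$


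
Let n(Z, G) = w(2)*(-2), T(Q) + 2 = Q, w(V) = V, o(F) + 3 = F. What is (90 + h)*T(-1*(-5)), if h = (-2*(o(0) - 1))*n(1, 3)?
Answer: 174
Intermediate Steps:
o(F) = -3 + F
T(Q) = -2 + Q
n(Z, G) = -4 (n(Z, G) = 2*(-2) = -4)
h = -32 (h = -2*((-3 + 0) - 1)*(-4) = -2*(-3 - 1)*(-4) = -2*(-4)*(-4) = 8*(-4) = -32)
(90 + h)*T(-1*(-5)) = (90 - 32)*(-2 - 1*(-5)) = 58*(-2 + 5) = 58*3 = 174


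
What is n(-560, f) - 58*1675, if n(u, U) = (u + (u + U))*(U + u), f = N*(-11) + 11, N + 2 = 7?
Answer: 605906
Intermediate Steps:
N = 5 (N = -2 + 7 = 5)
f = -44 (f = 5*(-11) + 11 = -55 + 11 = -44)
n(u, U) = (U + u)*(U + 2*u) (n(u, U) = (u + (U + u))*(U + u) = (U + 2*u)*(U + u) = (U + u)*(U + 2*u))
n(-560, f) - 58*1675 = ((-44)² + 2*(-560)² + 3*(-44)*(-560)) - 58*1675 = (1936 + 2*313600 + 73920) - 1*97150 = (1936 + 627200 + 73920) - 97150 = 703056 - 97150 = 605906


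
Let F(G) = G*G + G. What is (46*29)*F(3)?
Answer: 16008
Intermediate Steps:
F(G) = G + G**2 (F(G) = G**2 + G = G + G**2)
(46*29)*F(3) = (46*29)*(3*(1 + 3)) = 1334*(3*4) = 1334*12 = 16008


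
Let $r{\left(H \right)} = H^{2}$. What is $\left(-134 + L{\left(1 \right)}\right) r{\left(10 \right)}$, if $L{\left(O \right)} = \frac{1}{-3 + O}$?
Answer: $-13450$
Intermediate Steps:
$\left(-134 + L{\left(1 \right)}\right) r{\left(10 \right)} = \left(-134 + \frac{1}{-3 + 1}\right) 10^{2} = \left(-134 + \frac{1}{-2}\right) 100 = \left(-134 - \frac{1}{2}\right) 100 = \left(- \frac{269}{2}\right) 100 = -13450$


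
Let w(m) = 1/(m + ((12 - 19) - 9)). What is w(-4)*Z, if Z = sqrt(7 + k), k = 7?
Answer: -sqrt(14)/20 ≈ -0.18708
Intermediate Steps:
w(m) = 1/(-16 + m) (w(m) = 1/(m + (-7 - 9)) = 1/(m - 16) = 1/(-16 + m))
Z = sqrt(14) (Z = sqrt(7 + 7) = sqrt(14) ≈ 3.7417)
w(-4)*Z = sqrt(14)/(-16 - 4) = sqrt(14)/(-20) = -sqrt(14)/20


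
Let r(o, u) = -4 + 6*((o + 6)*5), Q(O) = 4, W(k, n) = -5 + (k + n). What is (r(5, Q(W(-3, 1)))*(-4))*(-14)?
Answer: 18256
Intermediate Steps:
W(k, n) = -5 + k + n
r(o, u) = 176 + 30*o (r(o, u) = -4 + 6*((6 + o)*5) = -4 + 6*(30 + 5*o) = -4 + (180 + 30*o) = 176 + 30*o)
(r(5, Q(W(-3, 1)))*(-4))*(-14) = ((176 + 30*5)*(-4))*(-14) = ((176 + 150)*(-4))*(-14) = (326*(-4))*(-14) = -1304*(-14) = 18256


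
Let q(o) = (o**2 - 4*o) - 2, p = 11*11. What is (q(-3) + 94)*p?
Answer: 13673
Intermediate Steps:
p = 121
q(o) = -2 + o**2 - 4*o
(q(-3) + 94)*p = ((-2 + (-3)**2 - 4*(-3)) + 94)*121 = ((-2 + 9 + 12) + 94)*121 = (19 + 94)*121 = 113*121 = 13673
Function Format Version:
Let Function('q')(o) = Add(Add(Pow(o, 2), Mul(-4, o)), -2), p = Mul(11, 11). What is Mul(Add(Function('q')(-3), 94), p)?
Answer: 13673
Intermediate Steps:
p = 121
Function('q')(o) = Add(-2, Pow(o, 2), Mul(-4, o))
Mul(Add(Function('q')(-3), 94), p) = Mul(Add(Add(-2, Pow(-3, 2), Mul(-4, -3)), 94), 121) = Mul(Add(Add(-2, 9, 12), 94), 121) = Mul(Add(19, 94), 121) = Mul(113, 121) = 13673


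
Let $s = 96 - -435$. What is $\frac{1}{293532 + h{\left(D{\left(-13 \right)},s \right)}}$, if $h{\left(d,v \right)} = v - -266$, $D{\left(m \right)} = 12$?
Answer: $\frac{1}{294329} \approx 3.3976 \cdot 10^{-6}$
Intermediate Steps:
$s = 531$ ($s = 96 + 435 = 531$)
$h{\left(d,v \right)} = 266 + v$ ($h{\left(d,v \right)} = v + 266 = 266 + v$)
$\frac{1}{293532 + h{\left(D{\left(-13 \right)},s \right)}} = \frac{1}{293532 + \left(266 + 531\right)} = \frac{1}{293532 + 797} = \frac{1}{294329}$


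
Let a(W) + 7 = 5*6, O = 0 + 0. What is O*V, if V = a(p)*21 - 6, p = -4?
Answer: 0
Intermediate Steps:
O = 0
a(W) = 23 (a(W) = -7 + 5*6 = -7 + 30 = 23)
V = 477 (V = 23*21 - 6 = 483 - 6 = 477)
O*V = 0*477 = 0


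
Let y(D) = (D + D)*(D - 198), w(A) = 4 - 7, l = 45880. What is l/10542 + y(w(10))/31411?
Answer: 726925166/165567381 ≈ 4.3905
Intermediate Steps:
w(A) = -3
y(D) = 2*D*(-198 + D) (y(D) = (2*D)*(-198 + D) = 2*D*(-198 + D))
l/10542 + y(w(10))/31411 = 45880/10542 + (2*(-3)*(-198 - 3))/31411 = 45880*(1/10542) + (2*(-3)*(-201))*(1/31411) = 22940/5271 + 1206*(1/31411) = 22940/5271 + 1206/31411 = 726925166/165567381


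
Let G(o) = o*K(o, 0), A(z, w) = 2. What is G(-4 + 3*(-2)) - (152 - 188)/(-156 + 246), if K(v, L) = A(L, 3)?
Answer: -98/5 ≈ -19.600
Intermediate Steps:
K(v, L) = 2
G(o) = 2*o (G(o) = o*2 = 2*o)
G(-4 + 3*(-2)) - (152 - 188)/(-156 + 246) = 2*(-4 + 3*(-2)) - (152 - 188)/(-156 + 246) = 2*(-4 - 6) - (-36)/90 = 2*(-10) - (-36)/90 = -20 - 1*(-⅖) = -20 + ⅖ = -98/5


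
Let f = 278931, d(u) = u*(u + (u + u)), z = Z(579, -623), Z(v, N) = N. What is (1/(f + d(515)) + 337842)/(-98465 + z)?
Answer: -363047040253/106480559328 ≈ -3.4095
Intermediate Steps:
z = -623
d(u) = 3*u**2 (d(u) = u*(u + 2*u) = u*(3*u) = 3*u**2)
(1/(f + d(515)) + 337842)/(-98465 + z) = (1/(278931 + 3*515**2) + 337842)/(-98465 - 623) = (1/(278931 + 3*265225) + 337842)/(-99088) = (1/(278931 + 795675) + 337842)*(-1/99088) = (1/1074606 + 337842)*(-1/99088) = (363047040253/1074606)*(-1/99088) = -363047040253/106480559328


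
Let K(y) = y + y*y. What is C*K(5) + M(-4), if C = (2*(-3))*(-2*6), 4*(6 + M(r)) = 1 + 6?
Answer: 8623/4 ≈ 2155.8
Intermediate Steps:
M(r) = -17/4 (M(r) = -6 + (1 + 6)/4 = -6 + (¼)*7 = -6 + 7/4 = -17/4)
K(y) = y + y²
C = 72 (C = -6*(-12) = 72)
C*K(5) + M(-4) = 72*(5*(1 + 5)) - 17/4 = 72*(5*6) - 17/4 = 72*30 - 17/4 = 2160 - 17/4 = 8623/4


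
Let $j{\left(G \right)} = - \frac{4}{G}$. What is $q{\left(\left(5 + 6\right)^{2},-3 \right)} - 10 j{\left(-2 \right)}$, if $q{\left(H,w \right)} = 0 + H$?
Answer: $101$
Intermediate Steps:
$q{\left(H,w \right)} = H$
$q{\left(\left(5 + 6\right)^{2},-3 \right)} - 10 j{\left(-2 \right)} = \left(5 + 6\right)^{2} - 10 \left(- \frac{4}{-2}\right) = 11^{2} - 10 \left(\left(-4\right) \left(- \frac{1}{2}\right)\right) = 121 - 20 = 101$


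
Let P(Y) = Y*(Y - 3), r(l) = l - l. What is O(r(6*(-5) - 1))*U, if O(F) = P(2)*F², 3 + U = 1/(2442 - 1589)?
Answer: 0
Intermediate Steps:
r(l) = 0
U = -2558/853 (U = -3 + 1/(2442 - 1589) = -3 + 1/853 = -2558/853 ≈ -2.9988)
P(Y) = Y*(-3 + Y)
O(F) = -2*F² (O(F) = (2*(-3 + 2))*F² = (2*(-1))*F² = -2*F²)
O(r(6*(-5) - 1))*U = -2*0²*(-2558/853) = -2*0*(-2558/853) = 0*(-2558/853) = 0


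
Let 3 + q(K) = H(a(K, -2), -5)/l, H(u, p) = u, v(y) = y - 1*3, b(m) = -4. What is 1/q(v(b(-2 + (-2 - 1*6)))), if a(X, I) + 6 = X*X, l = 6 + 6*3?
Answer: -24/29 ≈ -0.82759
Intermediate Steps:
l = 24 (l = 6 + 18 = 24)
a(X, I) = -6 + X² (a(X, I) = -6 + X*X = -6 + X²)
v(y) = -3 + y (v(y) = y - 3 = -3 + y)
q(K) = -13/4 + K²/24 (q(K) = -3 + (-6 + K²)/24 = -3 + (-6 + K²)*(1/24) = -3 + (-¼ + K²/24) = -13/4 + K²/24)
1/q(v(b(-2 + (-2 - 1*6)))) = 1/(-13/4 + (-3 - 4)²/24) = 1/(-13/4 + (1/24)*(-7)²) = 1/(-13/4 + (1/24)*49) = 1/(-13/4 + 49/24) = 1/(-29/24) = -24/29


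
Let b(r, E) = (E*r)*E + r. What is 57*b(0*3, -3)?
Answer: 0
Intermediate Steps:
b(r, E) = r + r*E² (b(r, E) = r*E² + r = r + r*E²)
57*b(0*3, -3) = 57*((0*3)*(1 + (-3)²)) = 57*(0*(1 + 9)) = 57*(0*10) = 57*0 = 0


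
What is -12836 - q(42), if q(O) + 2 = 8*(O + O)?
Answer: -13506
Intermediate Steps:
q(O) = -2 + 16*O (q(O) = -2 + 8*(O + O) = -2 + 8*(2*O) = -2 + 16*O)
-12836 - q(42) = -12836 - (-2 + 16*42) = -12836 - (-2 + 672) = -12836 - 1*670 = -12836 - 670 = -13506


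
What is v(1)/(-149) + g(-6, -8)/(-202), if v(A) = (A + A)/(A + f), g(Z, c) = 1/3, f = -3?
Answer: 457/90294 ≈ 0.0050612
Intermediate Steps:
g(Z, c) = 1/3
v(A) = 2*A/(-3 + A) (v(A) = (A + A)/(A - 3) = (2*A)/(-3 + A) = 2*A/(-3 + A))
v(1)/(-149) + g(-6, -8)/(-202) = (2*1/(-3 + 1))/(-149) + (1/3)/(-202) = (2*1/(-2))*(-1/149) + (1/3)*(-1/202) = (2*1*(-1/2))*(-1/149) - 1/606 = -1*(-1/149) - 1/606 = 1/149 - 1/606 = 457/90294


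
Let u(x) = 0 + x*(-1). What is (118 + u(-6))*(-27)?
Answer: -3348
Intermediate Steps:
u(x) = -x (u(x) = 0 - x = -x)
(118 + u(-6))*(-27) = (118 - 1*(-6))*(-27) = (118 + 6)*(-27) = 124*(-27) = -3348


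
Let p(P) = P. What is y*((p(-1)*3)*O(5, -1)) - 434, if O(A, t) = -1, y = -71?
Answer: -647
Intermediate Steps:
y*((p(-1)*3)*O(5, -1)) - 434 = -71*(-1*3)*(-1) - 434 = -(-213)*(-1) - 434 = -71*3 - 434 = -213 - 434 = -647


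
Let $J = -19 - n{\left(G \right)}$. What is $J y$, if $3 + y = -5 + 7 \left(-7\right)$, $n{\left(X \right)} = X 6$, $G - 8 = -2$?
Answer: $3135$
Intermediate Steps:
$G = 6$ ($G = 8 - 2 = 6$)
$n{\left(X \right)} = 6 X$
$y = -57$ ($y = -3 + \left(-5 + 7 \left(-7\right)\right) = -3 - 54 = -57$)
$J = -55$ ($J = -19 - 6 \cdot 6 = -19 - 36 = -55$)
$J y = \left(-55\right) \left(-57\right) = 3135$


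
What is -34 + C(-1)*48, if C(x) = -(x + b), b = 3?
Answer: -130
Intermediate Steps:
C(x) = -3 - x (C(x) = -(x + 3) = -(3 + x) = -3 - x)
-34 + C(-1)*48 = -34 + (-3 - 1*(-1))*48 = -34 + (-3 + 1)*48 = -34 - 2*48 = -34 - 96 = -130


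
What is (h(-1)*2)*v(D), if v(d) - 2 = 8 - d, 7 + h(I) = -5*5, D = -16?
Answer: -1664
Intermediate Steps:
h(I) = -32 (h(I) = -7 - 5*5 = -7 - 25 = -32)
v(d) = 10 - d (v(d) = 2 + (8 - d) = 10 - d)
(h(-1)*2)*v(D) = (-32*2)*(10 - 1*(-16)) = -64*(10 + 16) = -64*26 = -1664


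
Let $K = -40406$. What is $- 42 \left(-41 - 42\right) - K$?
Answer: $43892$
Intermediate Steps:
$- 42 \left(-41 - 42\right) - K = - 42 \left(-41 - 42\right) - -40406 = \left(-42\right) \left(-83\right) + 40406 = 3486 + 40406 = 43892$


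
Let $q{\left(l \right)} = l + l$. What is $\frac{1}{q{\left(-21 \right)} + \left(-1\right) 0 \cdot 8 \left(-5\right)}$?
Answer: $- \frac{1}{42} \approx -0.02381$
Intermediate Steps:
$q{\left(l \right)} = 2 l$
$\frac{1}{q{\left(-21 \right)} + \left(-1\right) 0 \cdot 8 \left(-5\right)} = \frac{1}{2 \left(-21\right) + \left(-1\right) 0 \cdot 8 \left(-5\right)} = \frac{1}{-42 + 0 \cdot 8 \left(-5\right)} = \frac{1}{-42 + 0 \left(-5\right)} = \frac{1}{-42 + 0} = \frac{1}{-42} = - \frac{1}{42}$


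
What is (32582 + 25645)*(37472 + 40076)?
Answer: 4515387396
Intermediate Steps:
(32582 + 25645)*(37472 + 40076) = 58227*77548 = 4515387396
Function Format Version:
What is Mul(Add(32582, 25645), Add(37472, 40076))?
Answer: 4515387396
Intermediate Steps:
Mul(Add(32582, 25645), Add(37472, 40076)) = Mul(58227, 77548) = 4515387396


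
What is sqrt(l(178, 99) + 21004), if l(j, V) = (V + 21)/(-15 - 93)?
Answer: sqrt(189026)/3 ≈ 144.92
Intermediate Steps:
l(j, V) = -7/36 - V/108 (l(j, V) = (21 + V)/(-108) = (21 + V)*(-1/108) = -7/36 - V/108)
sqrt(l(178, 99) + 21004) = sqrt((-7/36 - 1/108*99) + 21004) = sqrt((-7/36 - 11/12) + 21004) = sqrt(-10/9 + 21004) = sqrt(189026/9) = sqrt(189026)/3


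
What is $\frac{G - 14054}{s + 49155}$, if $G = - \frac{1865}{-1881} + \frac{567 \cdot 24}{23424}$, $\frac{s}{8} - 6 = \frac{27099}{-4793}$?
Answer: $- \frac{123650932959401}{432551883033072} \approx -0.28586$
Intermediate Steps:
$s = \frac{13272}{4793}$ ($s = 48 + 8 \frac{27099}{-4793} = 48 + 8 \cdot 27099 \left(- \frac{1}{4793}\right) = 48 + 8 \left(- \frac{27099}{4793}\right) = 48 - \frac{216792}{4793} = \frac{13272}{4793} \approx 2.769$)
$G = \frac{2886767}{1835856}$ ($G = \left(-1865\right) \left(- \frac{1}{1881}\right) + 13608 \cdot \frac{1}{23424} = \frac{1865}{1881} + \frac{567}{976} = \frac{2886767}{1835856} \approx 1.5724$)
$\frac{G - 14054}{s + 49155} = \frac{\frac{2886767}{1835856} - 14054}{\frac{13272}{4793} + 49155} = - \frac{25798233457}{1835856 \cdot \frac{235613187}{4793}} = \left(- \frac{25798233457}{1835856}\right) \frac{4793}{235613187} = - \frac{123650932959401}{432551883033072}$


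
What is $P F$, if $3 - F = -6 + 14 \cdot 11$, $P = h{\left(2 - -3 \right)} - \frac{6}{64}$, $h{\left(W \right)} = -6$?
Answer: $\frac{28275}{32} \approx 883.59$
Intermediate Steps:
$P = - \frac{195}{32}$ ($P = -6 - \frac{6}{64} = -6 - 6 \cdot \frac{1}{64} = -6 - \frac{3}{32} = - \frac{195}{32} \approx -6.0938$)
$F = -145$ ($F = 3 - \left(-6 + 14 \cdot 11\right) = 3 - \left(-6 + 154\right) = 3 - 148 = -145$)
$P F = \left(- \frac{195}{32}\right) \left(-145\right) = \frac{28275}{32}$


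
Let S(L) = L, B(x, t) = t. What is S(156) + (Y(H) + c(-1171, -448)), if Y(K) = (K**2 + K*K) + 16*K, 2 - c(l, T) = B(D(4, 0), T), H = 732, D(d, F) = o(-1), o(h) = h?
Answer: 1083966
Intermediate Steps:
D(d, F) = -1
c(l, T) = 2 - T
Y(K) = 2*K**2 + 16*K (Y(K) = (K**2 + K**2) + 16*K = 2*K**2 + 16*K)
S(156) + (Y(H) + c(-1171, -448)) = 156 + (2*732*(8 + 732) + (2 - 1*(-448))) = 156 + (2*732*740 + (2 + 448)) = 156 + (1083360 + 450) = 156 + 1083810 = 1083966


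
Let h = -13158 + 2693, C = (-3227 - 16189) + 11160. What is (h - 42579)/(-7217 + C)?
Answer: 53044/15473 ≈ 3.4282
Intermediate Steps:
C = -8256 (C = -19416 + 11160 = -8256)
h = -10465
(h - 42579)/(-7217 + C) = (-10465 - 42579)/(-7217 - 8256) = -53044/(-15473) = -53044*(-1/15473) = 53044/15473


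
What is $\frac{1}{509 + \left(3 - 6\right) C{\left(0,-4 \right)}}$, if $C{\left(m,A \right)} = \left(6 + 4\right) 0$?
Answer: $\frac{1}{509} \approx 0.0019646$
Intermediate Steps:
$C{\left(m,A \right)} = 0$ ($C{\left(m,A \right)} = 10 \cdot 0 = 0$)
$\frac{1}{509 + \left(3 - 6\right) C{\left(0,-4 \right)}} = \frac{1}{509 + \left(3 - 6\right) 0} = \frac{1}{509 - 0} = \frac{1}{509 + 0} = \frac{1}{509}$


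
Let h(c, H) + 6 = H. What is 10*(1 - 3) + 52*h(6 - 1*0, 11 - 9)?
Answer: -228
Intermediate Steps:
h(c, H) = -6 + H
10*(1 - 3) + 52*h(6 - 1*0, 11 - 9) = 10*(1 - 3) + 52*(-6 + (11 - 9)) = 10*(-2) + 52*(-6 + 2) = -20 + 52*(-4) = -20 - 208 = -228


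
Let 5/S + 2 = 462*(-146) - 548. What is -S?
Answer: 5/68002 ≈ 7.3527e-5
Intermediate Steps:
S = -5/68002 (S = 5/(-2 + (462*(-146) - 548)) = 5/(-2 + (-67452 - 548)) = 5/(-2 - 68000) = 5/(-68002) = 5*(-1/68002) = -5/68002 ≈ -7.3527e-5)
-S = -1*(-5/68002) = 5/68002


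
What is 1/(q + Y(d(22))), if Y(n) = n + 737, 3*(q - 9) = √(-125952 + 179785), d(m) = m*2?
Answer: 7110/5563067 - 3*√53833/5563067 ≈ 0.0011530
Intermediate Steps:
d(m) = 2*m
q = 9 + √53833/3 (q = 9 + √(-125952 + 179785)/3 = 9 + √53833/3 ≈ 86.340)
Y(n) = 737 + n
1/(q + Y(d(22))) = 1/((9 + √53833/3) + (737 + 2*22)) = 1/((9 + √53833/3) + (737 + 44)) = 1/((9 + √53833/3) + 781) = 1/(790 + √53833/3)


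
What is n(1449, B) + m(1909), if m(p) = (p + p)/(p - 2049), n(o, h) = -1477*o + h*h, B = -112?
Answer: -148935939/70 ≈ -2.1277e+6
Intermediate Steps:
n(o, h) = h**2 - 1477*o (n(o, h) = -1477*o + h**2 = h**2 - 1477*o)
m(p) = 2*p/(-2049 + p) (m(p) = (2*p)/(-2049 + p) = 2*p/(-2049 + p))
n(1449, B) + m(1909) = ((-112)**2 - 1477*1449) + 2*1909/(-2049 + 1909) = (12544 - 2140173) + 2*1909/(-140) = -2127629 + 2*1909*(-1/140) = -2127629 - 1909/70 = -148935939/70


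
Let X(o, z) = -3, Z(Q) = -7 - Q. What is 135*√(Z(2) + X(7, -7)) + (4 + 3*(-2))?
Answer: -2 + 270*I*√3 ≈ -2.0 + 467.65*I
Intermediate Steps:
135*√(Z(2) + X(7, -7)) + (4 + 3*(-2)) = 135*√((-7 - 1*2) - 3) + (4 + 3*(-2)) = 135*√((-7 - 2) - 3) + (4 - 6) = 135*√(-9 - 3) - 2 = 135*√(-12) - 2 = 135*(2*I*√3) - 2 = 270*I*√3 - 2 = -2 + 270*I*√3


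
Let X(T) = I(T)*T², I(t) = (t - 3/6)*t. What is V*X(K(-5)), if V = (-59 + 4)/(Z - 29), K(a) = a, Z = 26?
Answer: 75625/6 ≈ 12604.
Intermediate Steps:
I(t) = t*(-½ + t) (I(t) = (t - 3*⅙)*t = (t - ½)*t = (-½ + t)*t = t*(-½ + t))
X(T) = T³*(-½ + T) (X(T) = (T*(-½ + T))*T² = T³*(-½ + T))
V = 55/3 (V = (-59 + 4)/(26 - 29) = -55/(-3) = -55*(-⅓) = 55/3 ≈ 18.333)
V*X(K(-5)) = 55*((-5)³*(-½ - 5))/3 = 55*(-125*(-11/2))/3 = (55/3)*(1375/2) = 75625/6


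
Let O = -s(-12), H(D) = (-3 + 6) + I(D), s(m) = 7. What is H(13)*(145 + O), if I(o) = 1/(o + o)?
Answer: 5451/13 ≈ 419.31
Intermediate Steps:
I(o) = 1/(2*o)
H(D) = 3 + 1/(2*D) (H(D) = (-3 + 6) + 1/(2*D) = 3 + 1/(2*D))
O = -7 (O = -1*7 = -7)
H(13)*(145 + O) = (3 + (½)/13)*(145 - 7) = (3 + (½)*(1/13))*138 = (3 + 1/26)*138 = (79/26)*138 = 5451/13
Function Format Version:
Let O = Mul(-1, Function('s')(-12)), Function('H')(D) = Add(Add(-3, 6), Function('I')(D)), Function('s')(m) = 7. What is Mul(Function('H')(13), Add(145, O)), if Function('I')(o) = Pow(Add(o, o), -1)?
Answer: Rational(5451, 13) ≈ 419.31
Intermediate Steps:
Function('I')(o) = Mul(Rational(1, 2), Pow(o, -1)) (Function('I')(o) = Pow(Mul(2, o), -1) = Mul(Rational(1, 2), Pow(o, -1)))
Function('H')(D) = Add(3, Mul(Rational(1, 2), Pow(D, -1))) (Function('H')(D) = Add(Add(-3, 6), Mul(Rational(1, 2), Pow(D, -1))) = Add(3, Mul(Rational(1, 2), Pow(D, -1))))
O = -7 (O = Mul(-1, 7) = -7)
Mul(Function('H')(13), Add(145, O)) = Mul(Add(3, Mul(Rational(1, 2), Pow(13, -1))), Add(145, -7)) = Mul(Add(3, Mul(Rational(1, 2), Rational(1, 13))), 138) = Mul(Add(3, Rational(1, 26)), 138) = Mul(Rational(79, 26), 138) = Rational(5451, 13)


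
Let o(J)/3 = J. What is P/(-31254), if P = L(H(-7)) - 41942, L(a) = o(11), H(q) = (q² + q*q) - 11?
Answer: 41909/31254 ≈ 1.3409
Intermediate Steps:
o(J) = 3*J
H(q) = -11 + 2*q² (H(q) = (q² + q²) - 11 = 2*q² - 11 = -11 + 2*q²)
L(a) = 33 (L(a) = 3*11 = 33)
P = -41909 (P = 33 - 41942 = -41909)
P/(-31254) = -41909/(-31254) = -41909*(-1/31254) = 41909/31254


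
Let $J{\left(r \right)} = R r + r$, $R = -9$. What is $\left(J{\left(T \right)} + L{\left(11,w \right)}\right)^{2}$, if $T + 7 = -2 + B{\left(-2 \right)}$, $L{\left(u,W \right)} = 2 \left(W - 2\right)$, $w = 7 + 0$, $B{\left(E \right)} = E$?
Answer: $9604$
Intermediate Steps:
$w = 7$
$L{\left(u,W \right)} = -4 + 2 W$ ($L{\left(u,W \right)} = 2 \left(-2 + W\right) = -4 + 2 W$)
$T = -11$ ($T = -7 - 4 = -11$)
$J{\left(r \right)} = - 8 r$ ($J{\left(r \right)} = - 9 r + r = - 8 r$)
$\left(J{\left(T \right)} + L{\left(11,w \right)}\right)^{2} = \left(\left(-8\right) \left(-11\right) + \left(-4 + 2 \cdot 7\right)\right)^{2} = \left(88 + \left(-4 + 14\right)\right)^{2} = \left(88 + 10\right)^{2} = 98^{2} = 9604$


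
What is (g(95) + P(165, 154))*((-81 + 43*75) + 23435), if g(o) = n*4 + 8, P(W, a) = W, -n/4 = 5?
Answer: 2471847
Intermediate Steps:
n = -20 (n = -4*5 = -20)
g(o) = -72 (g(o) = -20*4 + 8 = -80 + 8 = -72)
(g(95) + P(165, 154))*((-81 + 43*75) + 23435) = (-72 + 165)*((-81 + 43*75) + 23435) = 93*((-81 + 3225) + 23435) = 93*(3144 + 23435) = 93*26579 = 2471847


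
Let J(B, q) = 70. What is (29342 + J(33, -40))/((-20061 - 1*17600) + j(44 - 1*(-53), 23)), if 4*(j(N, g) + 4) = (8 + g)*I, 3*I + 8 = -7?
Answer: -117648/150815 ≈ -0.78008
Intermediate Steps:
I = -5 (I = -8/3 + (⅓)*(-7) = -8/3 - 7/3 = -5)
j(N, g) = -14 - 5*g/4 (j(N, g) = -4 + ((8 + g)*(-5))/4 = -4 + (-40 - 5*g)/4 = -4 + (-10 - 5*g/4) = -14 - 5*g/4)
(29342 + J(33, -40))/((-20061 - 1*17600) + j(44 - 1*(-53), 23)) = (29342 + 70)/((-20061 - 1*17600) + (-14 - 5/4*23)) = 29412/((-20061 - 17600) + (-14 - 115/4)) = 29412/(-37661 - 171/4) = 29412/(-150815/4) = 29412*(-4/150815) = -117648/150815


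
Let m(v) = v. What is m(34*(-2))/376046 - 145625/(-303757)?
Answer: 27370521637/57113302411 ≈ 0.47923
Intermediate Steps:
m(34*(-2))/376046 - 145625/(-303757) = (34*(-2))/376046 - 145625/(-303757) = -68*1/376046 - 145625*(-1/303757) = -34/188023 + 145625/303757 = 27370521637/57113302411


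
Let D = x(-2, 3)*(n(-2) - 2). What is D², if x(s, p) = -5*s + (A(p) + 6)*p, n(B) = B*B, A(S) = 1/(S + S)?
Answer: 3249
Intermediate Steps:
A(S) = 1/(2*S)
n(B) = B²
x(s, p) = -5*s + p*(6 + 1/(2*p)) (x(s, p) = -5*s + (1/(2*p) + 6)*p = -5*s + (6 + 1/(2*p))*p = -5*s + p*(6 + 1/(2*p)))
D = 57 (D = (½ - 5*(-2) + 6*3)*((-2)² - 2) = (½ + 10 + 18)*(4 - 2) = (57/2)*2 = 57)
D² = 57² = 3249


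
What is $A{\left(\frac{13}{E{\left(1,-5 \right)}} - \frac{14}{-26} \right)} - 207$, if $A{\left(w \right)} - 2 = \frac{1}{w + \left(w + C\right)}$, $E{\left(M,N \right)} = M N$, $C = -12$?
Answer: $- \frac{214905}{1048} \approx -205.06$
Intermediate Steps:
$A{\left(w \right)} = 2 + \frac{1}{-12 + 2 w}$ ($A{\left(w \right)} = 2 + \frac{1}{w + \left(w - 12\right)} = 2 + \frac{1}{w + \left(-12 + w\right)} = 2 + \frac{1}{-12 + 2 w}$)
$A{\left(\frac{13}{E{\left(1,-5 \right)}} - \frac{14}{-26} \right)} - 207 = \frac{-23 + 4 \left(\frac{13}{1 \left(-5\right)} - \frac{14}{-26}\right)}{2 \left(-6 + \left(\frac{13}{1 \left(-5\right)} - \frac{14}{-26}\right)\right)} - 207 = \frac{-23 + 4 \left(\frac{13}{-5} - - \frac{7}{13}\right)}{2 \left(-6 + \left(\frac{13}{-5} - - \frac{7}{13}\right)\right)} - 207 = \frac{-23 + 4 \left(13 \left(- \frac{1}{5}\right) + \frac{7}{13}\right)}{2 \left(-6 + \left(13 \left(- \frac{1}{5}\right) + \frac{7}{13}\right)\right)} - 207 = \frac{-23 + 4 \left(- \frac{13}{5} + \frac{7}{13}\right)}{2 \left(-6 + \left(- \frac{13}{5} + \frac{7}{13}\right)\right)} - 207 = \frac{-23 + 4 \left(- \frac{134}{65}\right)}{2 \left(-6 - \frac{134}{65}\right)} - 207 = \frac{-23 - \frac{536}{65}}{2 \left(- \frac{524}{65}\right)} - 207 = \frac{1}{2} \left(- \frac{65}{524}\right) \left(- \frac{2031}{65}\right) - 207 = \frac{2031}{1048} - 207 = - \frac{214905}{1048}$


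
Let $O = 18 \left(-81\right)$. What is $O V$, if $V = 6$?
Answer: $-8748$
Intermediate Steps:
$O = -1458$
$O V = \left(-1458\right) 6 = -8748$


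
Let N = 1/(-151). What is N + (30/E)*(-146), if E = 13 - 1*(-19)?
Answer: -165353/1208 ≈ -136.88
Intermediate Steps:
E = 32 (E = 13 + 19 = 32)
N = -1/151 ≈ -0.0066225
N + (30/E)*(-146) = -1/151 + (30/32)*(-146) = -1/151 + (30*(1/32))*(-146) = -1/151 + (15/16)*(-146) = -1/151 - 1095/8 = -165353/1208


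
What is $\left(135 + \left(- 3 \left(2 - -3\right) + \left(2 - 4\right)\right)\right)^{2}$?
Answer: $13924$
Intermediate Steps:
$\left(135 + \left(- 3 \left(2 - -3\right) + \left(2 - 4\right)\right)\right)^{2} = \left(135 - \left(2 + 3 \left(2 + 3\right)\right)\right)^{2} = \left(135 - 17\right)^{2} = 118^{2} = 13924$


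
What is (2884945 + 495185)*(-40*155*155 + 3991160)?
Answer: 10242334720800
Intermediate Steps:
(2884945 + 495185)*(-40*155*155 + 3991160) = 3380130*(-6200*155 + 3991160) = 3380130*(-961000 + 3991160) = 3380130*3030160 = 10242334720800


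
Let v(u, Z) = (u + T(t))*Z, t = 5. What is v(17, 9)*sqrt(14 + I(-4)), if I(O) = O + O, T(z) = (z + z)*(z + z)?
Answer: 1053*sqrt(6) ≈ 2579.3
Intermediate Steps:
T(z) = 4*z**2 (T(z) = (2*z)*(2*z) = 4*z**2)
I(O) = 2*O
v(u, Z) = Z*(100 + u) (v(u, Z) = (u + 4*5**2)*Z = (u + 4*25)*Z = (u + 100)*Z = (100 + u)*Z = Z*(100 + u))
v(17, 9)*sqrt(14 + I(-4)) = (9*(100 + 17))*sqrt(14 + 2*(-4)) = (9*117)*sqrt(14 - 8) = 1053*sqrt(6)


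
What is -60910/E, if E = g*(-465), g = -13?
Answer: -12182/1209 ≈ -10.076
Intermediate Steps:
E = 6045 (E = -13*(-465) = 6045)
-60910/E = -60910/6045 = -60910*1/6045 = -12182/1209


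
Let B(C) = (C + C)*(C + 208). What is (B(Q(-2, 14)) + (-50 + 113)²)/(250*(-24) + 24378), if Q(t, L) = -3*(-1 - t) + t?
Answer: 1939/18378 ≈ 0.10551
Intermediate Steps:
Q(t, L) = 3 + 4*t (Q(t, L) = (3 + 3*t) + t = 3 + 4*t)
B(C) = 2*C*(208 + C) (B(C) = (2*C)*(208 + C) = 2*C*(208 + C))
(B(Q(-2, 14)) + (-50 + 113)²)/(250*(-24) + 24378) = (2*(3 + 4*(-2))*(208 + (3 + 4*(-2))) + (-50 + 113)²)/(250*(-24) + 24378) = (2*(3 - 8)*(208 + (3 - 8)) + 63²)/(-6000 + 24378) = (2*(-5)*(208 - 5) + 3969)/18378 = (2*(-5)*203 + 3969)*(1/18378) = (-2030 + 3969)*(1/18378) = 1939*(1/18378) = 1939/18378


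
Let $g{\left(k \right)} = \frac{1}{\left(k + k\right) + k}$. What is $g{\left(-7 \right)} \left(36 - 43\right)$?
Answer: $\frac{1}{3} \approx 0.33333$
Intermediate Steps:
$g{\left(k \right)} = \frac{1}{3 k}$ ($g{\left(k \right)} = \frac{1}{2 k + k} = \frac{1}{3 k}$)
$g{\left(-7 \right)} \left(36 - 43\right) = \frac{1}{3 \left(-7\right)} \left(36 - 43\right) = \frac{1}{3} \left(- \frac{1}{7}\right) \left(-7\right) = \left(- \frac{1}{21}\right) \left(-7\right) = \frac{1}{3}$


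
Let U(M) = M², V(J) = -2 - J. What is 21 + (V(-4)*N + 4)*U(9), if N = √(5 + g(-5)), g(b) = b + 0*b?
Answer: 345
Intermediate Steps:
g(b) = b (g(b) = b + 0 = b)
N = 0 (N = √(5 - 5) = √0 = 0)
21 + (V(-4)*N + 4)*U(9) = 21 + ((-2 - 1*(-4))*0 + 4)*9² = 21 + ((-2 + 4)*0 + 4)*81 = 21 + (2*0 + 4)*81 = 21 + (0 + 4)*81 = 21 + 4*81 = 21 + 324 = 345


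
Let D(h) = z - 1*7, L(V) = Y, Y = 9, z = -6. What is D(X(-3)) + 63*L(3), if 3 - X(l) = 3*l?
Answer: 554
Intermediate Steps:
L(V) = 9
X(l) = 3 - 3*l
D(h) = -13 (D(h) = -6 - 1*7 = -6 - 7 = -13)
D(X(-3)) + 63*L(3) = -13 + 63*9 = -13 + 567 = 554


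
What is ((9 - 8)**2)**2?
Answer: 1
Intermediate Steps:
((9 - 8)**2)**2 = (1**2)**2 = 1**2 = 1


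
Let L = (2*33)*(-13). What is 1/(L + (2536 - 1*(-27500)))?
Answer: 1/29178 ≈ 3.4272e-5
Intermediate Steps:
L = -858 (L = 66*(-13) = -858)
1/(L + (2536 - 1*(-27500))) = 1/(-858 + (2536 - 1*(-27500))) = 1/(-858 + (2536 + 27500)) = 1/(-858 + 30036) = 1/29178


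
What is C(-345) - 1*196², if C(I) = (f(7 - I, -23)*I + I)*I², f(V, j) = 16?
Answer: -698120041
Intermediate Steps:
C(I) = 17*I³ (C(I) = (16*I + I)*I² = (17*I)*I² = 17*I³)
C(-345) - 1*196² = 17*(-345)³ - 1*196² = 17*(-41063625) - 1*38416 = -698081625 - 38416 = -698120041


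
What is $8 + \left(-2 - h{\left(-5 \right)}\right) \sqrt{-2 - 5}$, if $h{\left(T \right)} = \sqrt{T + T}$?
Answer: $8 + \sqrt{70} - 2 i \sqrt{7} \approx 16.367 - 5.2915 i$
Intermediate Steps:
$h{\left(T \right)} = \sqrt{2} \sqrt{T}$ ($h{\left(T \right)} = \sqrt{2 T} = \sqrt{2} \sqrt{T}$)
$8 + \left(-2 - h{\left(-5 \right)}\right) \sqrt{-2 - 5} = 8 + \left(-2 - \sqrt{2} \sqrt{-5}\right) \sqrt{-2 - 5} = 8 + \left(-2 - \sqrt{2} i \sqrt{5}\right) \sqrt{-7} = 8 + \left(-2 - i \sqrt{10}\right) i \sqrt{7} = 8 + i \sqrt{7} \left(-2 - i \sqrt{10}\right)$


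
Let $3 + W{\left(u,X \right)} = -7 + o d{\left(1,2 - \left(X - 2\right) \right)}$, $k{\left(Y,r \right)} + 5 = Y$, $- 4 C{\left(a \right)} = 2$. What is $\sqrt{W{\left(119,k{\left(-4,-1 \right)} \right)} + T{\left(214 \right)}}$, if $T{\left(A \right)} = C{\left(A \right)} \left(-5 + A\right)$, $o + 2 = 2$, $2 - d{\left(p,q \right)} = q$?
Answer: $\frac{i \sqrt{458}}{2} \approx 10.7 i$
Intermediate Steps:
$C{\left(a \right)} = - \frac{1}{2}$ ($C{\left(a \right)} = \left(- \frac{1}{4}\right) 2 = - \frac{1}{2}$)
$k{\left(Y,r \right)} = -5 + Y$
$d{\left(p,q \right)} = 2 - q$
$o = 0$ ($o = -2 + 2 = 0$)
$W{\left(u,X \right)} = -10$ ($W{\left(u,X \right)} = -3 - \left(7 + 0 \left(2 - \left(2 - \left(X - 2\right)\right)\right)\right) = -3 - \left(7 + 0 \left(2 - \left(2 - \left(-2 + X\right)\right)\right)\right) = -3 - \left(7 + 0 \left(2 - \left(4 - X\right)\right)\right) = -3 - \left(7 + 0 \left(2 + \left(-4 + X\right)\right)\right) = -3 - \left(7 + 0 \left(-2 + X\right)\right) = -3 + \left(-7 + 0\right) = -3 - 7 = -10$)
$T{\left(A \right)} = \frac{5}{2} - \frac{A}{2}$ ($T{\left(A \right)} = - \frac{-5 + A}{2} = \frac{5}{2} - \frac{A}{2}$)
$\sqrt{W{\left(119,k{\left(-4,-1 \right)} \right)} + T{\left(214 \right)}} = \sqrt{-10 + \left(\frac{5}{2} - 107\right)} = \sqrt{-10 - \frac{209}{2}} = \sqrt{- \frac{229}{2}} = \frac{i \sqrt{458}}{2}$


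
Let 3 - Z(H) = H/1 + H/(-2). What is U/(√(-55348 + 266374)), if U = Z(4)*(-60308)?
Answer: -30154*√211026/105513 ≈ -131.28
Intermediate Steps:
Z(H) = 3 - H/2 (Z(H) = 3 - (H/1 + H/(-2)) = 3 - (H*1 + H*(-½)) = 3 - (H - H/2) = 3 - H/2)
U = -60308 (U = (3 - ½*4)*(-60308) = (3 - 2)*(-60308) = 1*(-60308) = -60308)
U/(√(-55348 + 266374)) = -60308/√(-55348 + 266374) = -60308*√211026/211026 = -30154*√211026/105513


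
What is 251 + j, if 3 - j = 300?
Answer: -46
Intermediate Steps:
j = -297 (j = 3 - 1*300 = 3 - 300 = -297)
251 + j = 251 - 297 = -46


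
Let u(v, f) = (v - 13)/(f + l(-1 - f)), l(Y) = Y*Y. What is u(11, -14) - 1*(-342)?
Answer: 53008/155 ≈ 341.99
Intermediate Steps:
l(Y) = Y**2
u(v, f) = (-13 + v)/(f + (-1 - f)**2) (u(v, f) = (v - 13)/(f + (-1 - f)**2) = (-13 + v)/(f + (-1 - f)**2))
u(11, -14) - 1*(-342) = (-13 + 11)/(-14 + (1 - 14)**2) - 1*(-342) = -2/(-14 + (-13)**2) + 342 = -2/(-14 + 169) + 342 = -2/155 + 342 = 53008/155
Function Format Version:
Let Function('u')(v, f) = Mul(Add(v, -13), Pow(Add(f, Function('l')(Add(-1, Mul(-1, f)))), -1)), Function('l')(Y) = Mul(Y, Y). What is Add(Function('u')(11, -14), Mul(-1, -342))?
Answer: Rational(53008, 155) ≈ 341.99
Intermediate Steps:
Function('l')(Y) = Pow(Y, 2)
Function('u')(v, f) = Mul(Pow(Add(f, Pow(Add(-1, Mul(-1, f)), 2)), -1), Add(-13, v)) (Function('u')(v, f) = Mul(Add(v, -13), Pow(Add(f, Pow(Add(-1, Mul(-1, f)), 2)), -1)) = Mul(Add(-13, v), Pow(Add(f, Pow(Add(-1, Mul(-1, f)), 2)), -1)) = Mul(Pow(Add(f, Pow(Add(-1, Mul(-1, f)), 2)), -1), Add(-13, v)))
Add(Function('u')(11, -14), Mul(-1, -342)) = Add(Mul(Pow(Add(-14, Pow(Add(1, -14), 2)), -1), Add(-13, 11)), Mul(-1, -342)) = Add(Mul(Pow(Add(-14, Pow(-13, 2)), -1), -2), 342) = Add(Mul(Pow(Add(-14, 169), -1), -2), 342) = Add(Mul(Pow(155, -1), -2), 342) = Add(Mul(Rational(1, 155), -2), 342) = Add(Rational(-2, 155), 342) = Rational(53008, 155)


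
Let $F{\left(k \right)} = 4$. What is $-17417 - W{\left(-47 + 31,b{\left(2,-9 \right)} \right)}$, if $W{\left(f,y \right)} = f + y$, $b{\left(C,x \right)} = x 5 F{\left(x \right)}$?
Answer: $-17221$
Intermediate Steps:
$b{\left(C,x \right)} = 20 x$ ($b{\left(C,x \right)} = x 5 \cdot 4 = 5 x 4 = 20 x$)
$-17417 - W{\left(-47 + 31,b{\left(2,-9 \right)} \right)} = -17417 - \left(\left(-47 + 31\right) + 20 \left(-9\right)\right) = -17417 - \left(-16 - 180\right) = -17417 - -196 = -17417 + 196 = -17221$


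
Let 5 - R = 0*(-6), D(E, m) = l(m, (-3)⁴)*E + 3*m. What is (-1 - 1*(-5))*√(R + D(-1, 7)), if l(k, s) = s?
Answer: 4*I*√55 ≈ 29.665*I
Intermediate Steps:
D(E, m) = 3*m + 81*E (D(E, m) = (-3)⁴*E + 3*m = 81*E + 3*m = 3*m + 81*E)
R = 5 (R = 5 - 0*(-6) = 5 - 1*0 = 5 + 0 = 5)
(-1 - 1*(-5))*√(R + D(-1, 7)) = (-1 - 1*(-5))*√(5 + (3*7 + 81*(-1))) = (-1 + 5)*√(5 + (21 - 81)) = 4*√(5 - 60) = 4*√(-55) = 4*(I*√55) = 4*I*√55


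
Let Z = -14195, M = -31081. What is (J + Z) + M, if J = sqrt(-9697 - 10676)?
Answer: -45276 + I*sqrt(20373) ≈ -45276.0 + 142.73*I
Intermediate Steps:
J = I*sqrt(20373) (J = sqrt(-20373) = I*sqrt(20373) ≈ 142.73*I)
(J + Z) + M = (I*sqrt(20373) - 14195) - 31081 = (-14195 + I*sqrt(20373)) - 31081 = -45276 + I*sqrt(20373)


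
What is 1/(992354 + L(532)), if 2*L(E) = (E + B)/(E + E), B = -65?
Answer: 2128/2111729779 ≈ 1.0077e-6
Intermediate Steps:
L(E) = (-65 + E)/(4*E) (L(E) = ((E - 65)/(E + E))/2 = ((-65 + E)/((2*E)))/2 = ((-65 + E)*(1/(2*E)))/2 = ((-65 + E)/(2*E))/2 = (-65 + E)/(4*E))
1/(992354 + L(532)) = 1/(992354 + (¼)*(-65 + 532)/532) = 1/(992354 + (¼)*(1/532)*467) = 1/(992354 + 467/2128) = 1/(2111729779/2128) = 2128/2111729779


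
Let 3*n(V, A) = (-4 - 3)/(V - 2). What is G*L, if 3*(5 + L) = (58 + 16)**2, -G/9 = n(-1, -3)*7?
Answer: -267589/3 ≈ -89196.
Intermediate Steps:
n(V, A) = -7/(3*(-2 + V)) (n(V, A) = ((-4 - 3)/(V - 2))/3 = (-7/(-2 + V))/3 = -7/(3*(-2 + V)))
G = -49 (G = -9*(-7/(-6 + 3*(-1)))*7 = -9*(-7/(-6 - 3))*7 = -9*(-7/(-9))*7 = -9*(-7*(-1/9))*7 = -7*7 = -9*49/9 = -49)
L = 5461/3 (L = -5 + (58 + 16)**2/3 = -5 + (1/3)*74**2 = -5 + (1/3)*5476 = -5 + 5476/3 = 5461/3 ≈ 1820.3)
G*L = -49*5461/3 = -267589/3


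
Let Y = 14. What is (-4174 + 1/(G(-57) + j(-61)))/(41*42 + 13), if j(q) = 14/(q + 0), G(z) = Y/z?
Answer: -1379785/573244 ≈ -2.4070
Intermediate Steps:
G(z) = 14/z
j(q) = 14/q
(-4174 + 1/(G(-57) + j(-61)))/(41*42 + 13) = (-4174 + 1/(14/(-57) + 14/(-61)))/(41*42 + 13) = (-4174 + 1/(14*(-1/57) + 14*(-1/61)))/(1722 + 13) = (-4174 + 1/(-14/57 - 14/61))/1735 = (-4174 + 1/(-1652/3477))*(1/1735) = (-4174 - 3477/1652)*(1/1735) = -6898925/1652*1/1735 = -1379785/573244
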